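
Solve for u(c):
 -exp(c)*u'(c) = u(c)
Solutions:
 u(c) = C1*exp(exp(-c))


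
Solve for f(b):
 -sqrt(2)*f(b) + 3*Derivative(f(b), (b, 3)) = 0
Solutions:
 f(b) = C3*exp(2^(1/6)*3^(2/3)*b/3) + (C1*sin(6^(1/6)*b/2) + C2*cos(6^(1/6)*b/2))*exp(-2^(1/6)*3^(2/3)*b/6)


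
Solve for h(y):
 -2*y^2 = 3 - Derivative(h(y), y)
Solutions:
 h(y) = C1 + 2*y^3/3 + 3*y


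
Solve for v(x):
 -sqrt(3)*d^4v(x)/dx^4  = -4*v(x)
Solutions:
 v(x) = C1*exp(-sqrt(2)*3^(7/8)*x/3) + C2*exp(sqrt(2)*3^(7/8)*x/3) + C3*sin(sqrt(2)*3^(7/8)*x/3) + C4*cos(sqrt(2)*3^(7/8)*x/3)


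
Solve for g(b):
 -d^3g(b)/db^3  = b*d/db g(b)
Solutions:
 g(b) = C1 + Integral(C2*airyai(-b) + C3*airybi(-b), b)


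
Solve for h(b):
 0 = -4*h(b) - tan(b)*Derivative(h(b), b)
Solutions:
 h(b) = C1/sin(b)^4


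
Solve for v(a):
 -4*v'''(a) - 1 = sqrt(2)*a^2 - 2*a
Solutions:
 v(a) = C1 + C2*a + C3*a^2 - sqrt(2)*a^5/240 + a^4/48 - a^3/24


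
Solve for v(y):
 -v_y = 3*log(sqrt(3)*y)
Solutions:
 v(y) = C1 - 3*y*log(y) - 3*y*log(3)/2 + 3*y


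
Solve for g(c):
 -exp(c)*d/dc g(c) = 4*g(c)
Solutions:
 g(c) = C1*exp(4*exp(-c))


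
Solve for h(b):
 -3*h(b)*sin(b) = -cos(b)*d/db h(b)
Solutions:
 h(b) = C1/cos(b)^3


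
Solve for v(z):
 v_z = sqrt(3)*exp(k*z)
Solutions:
 v(z) = C1 + sqrt(3)*exp(k*z)/k


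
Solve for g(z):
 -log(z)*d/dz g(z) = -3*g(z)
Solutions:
 g(z) = C1*exp(3*li(z))


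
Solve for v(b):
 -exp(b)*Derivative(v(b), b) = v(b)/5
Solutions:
 v(b) = C1*exp(exp(-b)/5)


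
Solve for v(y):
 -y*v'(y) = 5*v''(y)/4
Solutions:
 v(y) = C1 + C2*erf(sqrt(10)*y/5)


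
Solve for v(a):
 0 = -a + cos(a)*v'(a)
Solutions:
 v(a) = C1 + Integral(a/cos(a), a)


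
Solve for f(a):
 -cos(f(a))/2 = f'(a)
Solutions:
 f(a) = pi - asin((C1 + exp(a))/(C1 - exp(a)))
 f(a) = asin((C1 + exp(a))/(C1 - exp(a)))


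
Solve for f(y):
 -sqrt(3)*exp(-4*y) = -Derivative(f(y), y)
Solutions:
 f(y) = C1 - sqrt(3)*exp(-4*y)/4


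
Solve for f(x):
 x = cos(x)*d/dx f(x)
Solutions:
 f(x) = C1 + Integral(x/cos(x), x)


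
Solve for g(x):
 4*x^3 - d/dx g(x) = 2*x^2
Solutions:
 g(x) = C1 + x^4 - 2*x^3/3


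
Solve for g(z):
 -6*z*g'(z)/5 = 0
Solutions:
 g(z) = C1


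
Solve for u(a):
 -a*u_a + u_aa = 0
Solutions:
 u(a) = C1 + C2*erfi(sqrt(2)*a/2)


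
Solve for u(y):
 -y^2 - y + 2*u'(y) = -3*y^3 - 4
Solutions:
 u(y) = C1 - 3*y^4/8 + y^3/6 + y^2/4 - 2*y


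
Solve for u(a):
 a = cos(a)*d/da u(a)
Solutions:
 u(a) = C1 + Integral(a/cos(a), a)


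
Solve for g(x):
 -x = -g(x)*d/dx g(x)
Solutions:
 g(x) = -sqrt(C1 + x^2)
 g(x) = sqrt(C1 + x^2)


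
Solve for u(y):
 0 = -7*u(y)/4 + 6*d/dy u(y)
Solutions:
 u(y) = C1*exp(7*y/24)


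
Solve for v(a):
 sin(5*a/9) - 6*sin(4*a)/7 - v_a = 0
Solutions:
 v(a) = C1 - 9*cos(5*a/9)/5 + 3*cos(4*a)/14


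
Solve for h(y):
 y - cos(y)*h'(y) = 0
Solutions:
 h(y) = C1 + Integral(y/cos(y), y)


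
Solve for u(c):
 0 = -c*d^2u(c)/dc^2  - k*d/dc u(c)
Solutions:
 u(c) = C1 + c^(1 - re(k))*(C2*sin(log(c)*Abs(im(k))) + C3*cos(log(c)*im(k)))


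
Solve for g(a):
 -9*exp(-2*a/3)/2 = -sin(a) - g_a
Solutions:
 g(a) = C1 + cos(a) - 27*exp(-2*a/3)/4


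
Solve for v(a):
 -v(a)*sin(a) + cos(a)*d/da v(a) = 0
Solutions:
 v(a) = C1/cos(a)


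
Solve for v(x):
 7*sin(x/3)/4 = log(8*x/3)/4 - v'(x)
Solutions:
 v(x) = C1 + x*log(x)/4 - x*log(3) - x/4 + 3*x*log(6)/4 + 21*cos(x/3)/4


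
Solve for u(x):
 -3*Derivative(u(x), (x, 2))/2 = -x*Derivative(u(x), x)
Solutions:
 u(x) = C1 + C2*erfi(sqrt(3)*x/3)


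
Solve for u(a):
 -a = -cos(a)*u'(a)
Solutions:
 u(a) = C1 + Integral(a/cos(a), a)


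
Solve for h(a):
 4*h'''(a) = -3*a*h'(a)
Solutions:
 h(a) = C1 + Integral(C2*airyai(-6^(1/3)*a/2) + C3*airybi(-6^(1/3)*a/2), a)


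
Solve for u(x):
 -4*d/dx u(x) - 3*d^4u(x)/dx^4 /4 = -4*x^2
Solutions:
 u(x) = C1 + C4*exp(-2*2^(1/3)*3^(2/3)*x/3) + x^3/3 + (C2*sin(2^(1/3)*3^(1/6)*x) + C3*cos(2^(1/3)*3^(1/6)*x))*exp(2^(1/3)*3^(2/3)*x/3)


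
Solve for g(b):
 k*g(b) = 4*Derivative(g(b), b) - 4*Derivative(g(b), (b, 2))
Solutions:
 g(b) = C1*exp(b*(1 - sqrt(1 - k))/2) + C2*exp(b*(sqrt(1 - k) + 1)/2)


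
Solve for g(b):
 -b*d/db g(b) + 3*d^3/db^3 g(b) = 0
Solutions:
 g(b) = C1 + Integral(C2*airyai(3^(2/3)*b/3) + C3*airybi(3^(2/3)*b/3), b)


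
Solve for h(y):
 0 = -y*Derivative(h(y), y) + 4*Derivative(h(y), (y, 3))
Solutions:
 h(y) = C1 + Integral(C2*airyai(2^(1/3)*y/2) + C3*airybi(2^(1/3)*y/2), y)


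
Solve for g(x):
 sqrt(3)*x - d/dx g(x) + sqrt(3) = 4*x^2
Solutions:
 g(x) = C1 - 4*x^3/3 + sqrt(3)*x^2/2 + sqrt(3)*x


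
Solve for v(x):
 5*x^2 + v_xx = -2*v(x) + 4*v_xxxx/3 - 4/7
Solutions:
 v(x) = C1*exp(-sqrt(2)*x*sqrt(3 + sqrt(105))/4) + C2*exp(sqrt(2)*x*sqrt(3 + sqrt(105))/4) + C3*sin(sqrt(2)*x*sqrt(-3 + sqrt(105))/4) + C4*cos(sqrt(2)*x*sqrt(-3 + sqrt(105))/4) - 5*x^2/2 + 31/14


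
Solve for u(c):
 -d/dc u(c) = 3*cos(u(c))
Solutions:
 u(c) = pi - asin((C1 + exp(6*c))/(C1 - exp(6*c)))
 u(c) = asin((C1 + exp(6*c))/(C1 - exp(6*c)))


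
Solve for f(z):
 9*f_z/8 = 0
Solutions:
 f(z) = C1


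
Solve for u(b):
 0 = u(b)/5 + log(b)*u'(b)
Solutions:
 u(b) = C1*exp(-li(b)/5)


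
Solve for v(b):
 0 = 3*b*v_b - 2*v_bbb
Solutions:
 v(b) = C1 + Integral(C2*airyai(2^(2/3)*3^(1/3)*b/2) + C3*airybi(2^(2/3)*3^(1/3)*b/2), b)


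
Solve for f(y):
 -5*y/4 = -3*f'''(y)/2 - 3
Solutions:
 f(y) = C1 + C2*y + C3*y^2 + 5*y^4/144 - y^3/3


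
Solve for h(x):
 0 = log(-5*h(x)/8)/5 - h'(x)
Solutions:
 -5*Integral(1/(log(-_y) - 3*log(2) + log(5)), (_y, h(x))) = C1 - x


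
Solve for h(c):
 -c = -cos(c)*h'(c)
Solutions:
 h(c) = C1 + Integral(c/cos(c), c)


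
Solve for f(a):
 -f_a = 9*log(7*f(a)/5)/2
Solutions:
 -2*Integral(1/(-log(_y) - log(7) + log(5)), (_y, f(a)))/9 = C1 - a


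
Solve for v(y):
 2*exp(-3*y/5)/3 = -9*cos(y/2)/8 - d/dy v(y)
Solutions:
 v(y) = C1 - 9*sin(y/2)/4 + 10*exp(-3*y/5)/9


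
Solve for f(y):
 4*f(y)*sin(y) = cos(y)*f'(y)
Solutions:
 f(y) = C1/cos(y)^4


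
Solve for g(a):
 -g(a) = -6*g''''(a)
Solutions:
 g(a) = C1*exp(-6^(3/4)*a/6) + C2*exp(6^(3/4)*a/6) + C3*sin(6^(3/4)*a/6) + C4*cos(6^(3/4)*a/6)


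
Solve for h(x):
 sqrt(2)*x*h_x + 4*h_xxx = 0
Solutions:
 h(x) = C1 + Integral(C2*airyai(-sqrt(2)*x/2) + C3*airybi(-sqrt(2)*x/2), x)


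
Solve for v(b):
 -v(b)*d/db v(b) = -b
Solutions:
 v(b) = -sqrt(C1 + b^2)
 v(b) = sqrt(C1 + b^2)


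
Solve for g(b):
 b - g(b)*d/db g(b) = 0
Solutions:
 g(b) = -sqrt(C1 + b^2)
 g(b) = sqrt(C1 + b^2)


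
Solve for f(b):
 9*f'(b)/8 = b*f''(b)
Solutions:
 f(b) = C1 + C2*b^(17/8)


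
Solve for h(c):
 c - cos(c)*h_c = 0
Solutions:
 h(c) = C1 + Integral(c/cos(c), c)


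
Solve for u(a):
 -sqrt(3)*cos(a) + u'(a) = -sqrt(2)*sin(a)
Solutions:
 u(a) = C1 + sqrt(3)*sin(a) + sqrt(2)*cos(a)


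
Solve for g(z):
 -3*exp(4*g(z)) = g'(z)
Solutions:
 g(z) = log(-I*(1/(C1 + 12*z))^(1/4))
 g(z) = log(I*(1/(C1 + 12*z))^(1/4))
 g(z) = log(-(1/(C1 + 12*z))^(1/4))
 g(z) = log(1/(C1 + 12*z))/4


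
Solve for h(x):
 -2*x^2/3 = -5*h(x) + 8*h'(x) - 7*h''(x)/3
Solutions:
 h(x) = C1*exp(x*(12 - sqrt(39))/7) + C2*exp(x*(sqrt(39) + 12)/7) + 2*x^2/15 + 32*x/75 + 628/1125


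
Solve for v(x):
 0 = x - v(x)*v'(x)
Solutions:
 v(x) = -sqrt(C1 + x^2)
 v(x) = sqrt(C1 + x^2)


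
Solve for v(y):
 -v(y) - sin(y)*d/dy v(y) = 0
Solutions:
 v(y) = C1*sqrt(cos(y) + 1)/sqrt(cos(y) - 1)


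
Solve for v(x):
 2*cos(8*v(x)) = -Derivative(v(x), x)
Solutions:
 v(x) = -asin((C1 + exp(32*x))/(C1 - exp(32*x)))/8 + pi/8
 v(x) = asin((C1 + exp(32*x))/(C1 - exp(32*x)))/8


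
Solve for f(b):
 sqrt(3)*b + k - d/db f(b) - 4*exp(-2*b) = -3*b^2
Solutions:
 f(b) = C1 + b^3 + sqrt(3)*b^2/2 + b*k + 2*exp(-2*b)


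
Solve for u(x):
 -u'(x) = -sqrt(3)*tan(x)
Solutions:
 u(x) = C1 - sqrt(3)*log(cos(x))


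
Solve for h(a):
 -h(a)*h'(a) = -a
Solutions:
 h(a) = -sqrt(C1 + a^2)
 h(a) = sqrt(C1 + a^2)


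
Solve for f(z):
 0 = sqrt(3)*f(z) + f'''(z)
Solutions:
 f(z) = C3*exp(-3^(1/6)*z) + (C1*sin(3^(2/3)*z/2) + C2*cos(3^(2/3)*z/2))*exp(3^(1/6)*z/2)


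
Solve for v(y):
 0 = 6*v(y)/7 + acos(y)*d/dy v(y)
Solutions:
 v(y) = C1*exp(-6*Integral(1/acos(y), y)/7)


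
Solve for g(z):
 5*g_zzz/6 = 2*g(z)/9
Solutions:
 g(z) = C3*exp(30^(2/3)*z/15) + (C1*sin(10^(2/3)*3^(1/6)*z/10) + C2*cos(10^(2/3)*3^(1/6)*z/10))*exp(-30^(2/3)*z/30)


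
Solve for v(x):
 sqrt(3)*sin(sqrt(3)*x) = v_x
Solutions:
 v(x) = C1 - cos(sqrt(3)*x)


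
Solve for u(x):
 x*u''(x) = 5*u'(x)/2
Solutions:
 u(x) = C1 + C2*x^(7/2)


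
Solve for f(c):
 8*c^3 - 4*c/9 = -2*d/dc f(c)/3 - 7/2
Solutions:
 f(c) = C1 - 3*c^4 + c^2/3 - 21*c/4


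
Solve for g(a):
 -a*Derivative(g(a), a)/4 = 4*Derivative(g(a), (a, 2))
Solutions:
 g(a) = C1 + C2*erf(sqrt(2)*a/8)


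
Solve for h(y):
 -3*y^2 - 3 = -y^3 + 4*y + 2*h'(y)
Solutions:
 h(y) = C1 + y^4/8 - y^3/2 - y^2 - 3*y/2


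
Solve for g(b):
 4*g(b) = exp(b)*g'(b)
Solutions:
 g(b) = C1*exp(-4*exp(-b))


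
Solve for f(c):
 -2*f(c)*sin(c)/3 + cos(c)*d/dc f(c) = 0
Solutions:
 f(c) = C1/cos(c)^(2/3)


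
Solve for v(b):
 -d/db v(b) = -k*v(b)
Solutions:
 v(b) = C1*exp(b*k)


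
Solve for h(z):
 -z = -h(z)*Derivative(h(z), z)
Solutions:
 h(z) = -sqrt(C1 + z^2)
 h(z) = sqrt(C1 + z^2)


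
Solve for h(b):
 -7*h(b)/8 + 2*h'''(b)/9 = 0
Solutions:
 h(b) = C3*exp(2^(2/3)*63^(1/3)*b/4) + (C1*sin(3*2^(2/3)*3^(1/6)*7^(1/3)*b/8) + C2*cos(3*2^(2/3)*3^(1/6)*7^(1/3)*b/8))*exp(-2^(2/3)*63^(1/3)*b/8)


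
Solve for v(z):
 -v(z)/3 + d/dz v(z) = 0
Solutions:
 v(z) = C1*exp(z/3)


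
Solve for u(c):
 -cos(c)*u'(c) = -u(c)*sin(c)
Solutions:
 u(c) = C1/cos(c)


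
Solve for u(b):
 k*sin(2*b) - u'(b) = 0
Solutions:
 u(b) = C1 - k*cos(2*b)/2


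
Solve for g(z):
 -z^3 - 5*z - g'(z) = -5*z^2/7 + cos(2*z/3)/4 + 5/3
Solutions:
 g(z) = C1 - z^4/4 + 5*z^3/21 - 5*z^2/2 - 5*z/3 - 3*sin(2*z/3)/8


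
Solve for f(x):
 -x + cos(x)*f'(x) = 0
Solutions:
 f(x) = C1 + Integral(x/cos(x), x)


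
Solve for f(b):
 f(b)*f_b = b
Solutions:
 f(b) = -sqrt(C1 + b^2)
 f(b) = sqrt(C1 + b^2)


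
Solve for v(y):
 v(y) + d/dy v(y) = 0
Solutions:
 v(y) = C1*exp(-y)


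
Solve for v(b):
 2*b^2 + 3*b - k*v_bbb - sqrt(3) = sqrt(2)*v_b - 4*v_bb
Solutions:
 v(b) = C1 + C2*exp(b*(2 - sqrt(-sqrt(2)*k + 4))/k) + C3*exp(b*(sqrt(-sqrt(2)*k + 4) + 2)/k) + sqrt(2)*b^3/3 + 3*sqrt(2)*b^2/4 + 4*b^2 - 2*b*k - sqrt(6)*b/2 + 6*b + 16*sqrt(2)*b


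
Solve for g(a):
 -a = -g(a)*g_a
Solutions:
 g(a) = -sqrt(C1 + a^2)
 g(a) = sqrt(C1 + a^2)


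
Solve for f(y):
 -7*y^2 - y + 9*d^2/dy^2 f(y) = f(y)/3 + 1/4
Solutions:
 f(y) = C1*exp(-sqrt(3)*y/9) + C2*exp(sqrt(3)*y/9) - 21*y^2 - 3*y - 4539/4


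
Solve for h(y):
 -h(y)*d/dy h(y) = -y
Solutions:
 h(y) = -sqrt(C1 + y^2)
 h(y) = sqrt(C1 + y^2)


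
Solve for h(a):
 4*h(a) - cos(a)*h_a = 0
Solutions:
 h(a) = C1*(sin(a)^2 + 2*sin(a) + 1)/(sin(a)^2 - 2*sin(a) + 1)


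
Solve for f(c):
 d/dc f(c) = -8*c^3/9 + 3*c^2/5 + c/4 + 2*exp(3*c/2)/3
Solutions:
 f(c) = C1 - 2*c^4/9 + c^3/5 + c^2/8 + 4*exp(3*c/2)/9


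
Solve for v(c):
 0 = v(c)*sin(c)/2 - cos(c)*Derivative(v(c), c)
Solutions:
 v(c) = C1/sqrt(cos(c))


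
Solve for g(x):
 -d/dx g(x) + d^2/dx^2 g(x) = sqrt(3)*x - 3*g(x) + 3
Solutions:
 g(x) = sqrt(3)*x/3 + (C1*sin(sqrt(11)*x/2) + C2*cos(sqrt(11)*x/2))*exp(x/2) + sqrt(3)/9 + 1


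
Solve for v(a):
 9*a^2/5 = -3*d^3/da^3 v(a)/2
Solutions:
 v(a) = C1 + C2*a + C3*a^2 - a^5/50


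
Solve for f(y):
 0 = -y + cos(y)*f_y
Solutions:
 f(y) = C1 + Integral(y/cos(y), y)


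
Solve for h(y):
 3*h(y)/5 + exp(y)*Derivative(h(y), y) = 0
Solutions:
 h(y) = C1*exp(3*exp(-y)/5)


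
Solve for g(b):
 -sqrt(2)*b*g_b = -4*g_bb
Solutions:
 g(b) = C1 + C2*erfi(2^(3/4)*b/4)


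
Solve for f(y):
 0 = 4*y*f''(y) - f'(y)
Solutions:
 f(y) = C1 + C2*y^(5/4)


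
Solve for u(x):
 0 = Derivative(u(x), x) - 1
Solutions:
 u(x) = C1 + x


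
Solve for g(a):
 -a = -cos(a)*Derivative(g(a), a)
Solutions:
 g(a) = C1 + Integral(a/cos(a), a)


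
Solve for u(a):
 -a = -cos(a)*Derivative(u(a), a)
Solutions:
 u(a) = C1 + Integral(a/cos(a), a)


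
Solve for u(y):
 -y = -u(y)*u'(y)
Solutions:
 u(y) = -sqrt(C1 + y^2)
 u(y) = sqrt(C1 + y^2)


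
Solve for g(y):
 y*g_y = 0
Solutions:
 g(y) = C1


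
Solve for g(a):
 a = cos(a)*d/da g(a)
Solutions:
 g(a) = C1 + Integral(a/cos(a), a)


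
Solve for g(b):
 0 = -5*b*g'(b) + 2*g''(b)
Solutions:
 g(b) = C1 + C2*erfi(sqrt(5)*b/2)


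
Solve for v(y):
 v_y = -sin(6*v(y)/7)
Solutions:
 y + 7*log(cos(6*v(y)/7) - 1)/12 - 7*log(cos(6*v(y)/7) + 1)/12 = C1


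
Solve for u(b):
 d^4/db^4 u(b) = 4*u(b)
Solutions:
 u(b) = C1*exp(-sqrt(2)*b) + C2*exp(sqrt(2)*b) + C3*sin(sqrt(2)*b) + C4*cos(sqrt(2)*b)


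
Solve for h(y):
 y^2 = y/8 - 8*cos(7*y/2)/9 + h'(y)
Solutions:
 h(y) = C1 + y^3/3 - y^2/16 + 16*sin(7*y/2)/63


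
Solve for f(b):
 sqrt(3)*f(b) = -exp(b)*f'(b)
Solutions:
 f(b) = C1*exp(sqrt(3)*exp(-b))


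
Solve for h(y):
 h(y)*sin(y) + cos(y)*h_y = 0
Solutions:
 h(y) = C1*cos(y)


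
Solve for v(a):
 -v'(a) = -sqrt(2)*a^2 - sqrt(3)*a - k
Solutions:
 v(a) = C1 + sqrt(2)*a^3/3 + sqrt(3)*a^2/2 + a*k


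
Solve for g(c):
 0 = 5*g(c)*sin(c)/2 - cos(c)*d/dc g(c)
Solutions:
 g(c) = C1/cos(c)^(5/2)


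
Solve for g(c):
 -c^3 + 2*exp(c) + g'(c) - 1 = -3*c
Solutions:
 g(c) = C1 + c^4/4 - 3*c^2/2 + c - 2*exp(c)


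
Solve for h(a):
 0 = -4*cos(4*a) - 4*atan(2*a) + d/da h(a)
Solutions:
 h(a) = C1 + 4*a*atan(2*a) - log(4*a^2 + 1) + sin(4*a)


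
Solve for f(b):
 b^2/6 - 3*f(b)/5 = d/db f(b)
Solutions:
 f(b) = C1*exp(-3*b/5) + 5*b^2/18 - 25*b/27 + 125/81


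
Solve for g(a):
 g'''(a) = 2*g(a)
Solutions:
 g(a) = C3*exp(2^(1/3)*a) + (C1*sin(2^(1/3)*sqrt(3)*a/2) + C2*cos(2^(1/3)*sqrt(3)*a/2))*exp(-2^(1/3)*a/2)


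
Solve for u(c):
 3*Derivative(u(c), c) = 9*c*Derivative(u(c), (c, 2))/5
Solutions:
 u(c) = C1 + C2*c^(8/3)


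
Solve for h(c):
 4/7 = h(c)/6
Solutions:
 h(c) = 24/7


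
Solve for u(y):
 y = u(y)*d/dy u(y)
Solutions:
 u(y) = -sqrt(C1 + y^2)
 u(y) = sqrt(C1 + y^2)


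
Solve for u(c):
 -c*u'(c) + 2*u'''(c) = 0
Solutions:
 u(c) = C1 + Integral(C2*airyai(2^(2/3)*c/2) + C3*airybi(2^(2/3)*c/2), c)


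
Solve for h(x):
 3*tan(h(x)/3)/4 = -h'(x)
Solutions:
 h(x) = -3*asin(C1*exp(-x/4)) + 3*pi
 h(x) = 3*asin(C1*exp(-x/4))


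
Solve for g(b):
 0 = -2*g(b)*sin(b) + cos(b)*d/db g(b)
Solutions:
 g(b) = C1/cos(b)^2


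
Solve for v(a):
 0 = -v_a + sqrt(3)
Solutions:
 v(a) = C1 + sqrt(3)*a


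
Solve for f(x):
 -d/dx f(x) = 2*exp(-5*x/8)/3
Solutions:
 f(x) = C1 + 16*exp(-5*x/8)/15


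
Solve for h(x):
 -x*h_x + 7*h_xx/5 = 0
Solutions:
 h(x) = C1 + C2*erfi(sqrt(70)*x/14)


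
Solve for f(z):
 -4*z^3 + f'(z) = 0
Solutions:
 f(z) = C1 + z^4


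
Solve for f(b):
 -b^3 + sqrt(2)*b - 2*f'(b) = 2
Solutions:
 f(b) = C1 - b^4/8 + sqrt(2)*b^2/4 - b


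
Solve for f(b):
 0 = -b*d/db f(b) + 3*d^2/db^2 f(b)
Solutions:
 f(b) = C1 + C2*erfi(sqrt(6)*b/6)


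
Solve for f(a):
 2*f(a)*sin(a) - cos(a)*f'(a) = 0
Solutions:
 f(a) = C1/cos(a)^2


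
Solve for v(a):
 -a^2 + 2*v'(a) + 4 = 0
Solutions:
 v(a) = C1 + a^3/6 - 2*a


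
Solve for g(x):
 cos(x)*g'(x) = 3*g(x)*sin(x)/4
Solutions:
 g(x) = C1/cos(x)^(3/4)


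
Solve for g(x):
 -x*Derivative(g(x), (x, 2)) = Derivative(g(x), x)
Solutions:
 g(x) = C1 + C2*log(x)


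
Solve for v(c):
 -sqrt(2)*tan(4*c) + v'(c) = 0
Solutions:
 v(c) = C1 - sqrt(2)*log(cos(4*c))/4


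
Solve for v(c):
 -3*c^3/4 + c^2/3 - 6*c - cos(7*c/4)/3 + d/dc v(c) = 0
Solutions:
 v(c) = C1 + 3*c^4/16 - c^3/9 + 3*c^2 + 4*sin(7*c/4)/21


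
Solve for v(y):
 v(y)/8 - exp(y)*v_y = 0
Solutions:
 v(y) = C1*exp(-exp(-y)/8)


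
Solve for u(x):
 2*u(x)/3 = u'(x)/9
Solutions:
 u(x) = C1*exp(6*x)


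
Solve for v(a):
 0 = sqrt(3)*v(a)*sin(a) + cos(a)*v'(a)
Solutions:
 v(a) = C1*cos(a)^(sqrt(3))


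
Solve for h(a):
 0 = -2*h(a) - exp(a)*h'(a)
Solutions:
 h(a) = C1*exp(2*exp(-a))


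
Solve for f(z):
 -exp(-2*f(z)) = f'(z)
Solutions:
 f(z) = log(-sqrt(C1 - 2*z))
 f(z) = log(C1 - 2*z)/2


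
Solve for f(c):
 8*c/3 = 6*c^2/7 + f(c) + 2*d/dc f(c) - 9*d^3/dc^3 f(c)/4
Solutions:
 f(c) = C1*exp(-6^(1/3)*c*(4*6^(1/3)/(sqrt(345) + 27)^(1/3) + (sqrt(345) + 27)^(1/3))/18)*sin(2^(1/3)*3^(1/6)*c*(-3^(2/3)*(sqrt(345) + 27)^(1/3) + 12*2^(1/3)/(sqrt(345) + 27)^(1/3))/18) + C2*exp(-6^(1/3)*c*(4*6^(1/3)/(sqrt(345) + 27)^(1/3) + (sqrt(345) + 27)^(1/3))/18)*cos(2^(1/3)*3^(1/6)*c*(-3^(2/3)*(sqrt(345) + 27)^(1/3) + 12*2^(1/3)/(sqrt(345) + 27)^(1/3))/18) + C3*exp(6^(1/3)*c*(4*6^(1/3)/(sqrt(345) + 27)^(1/3) + (sqrt(345) + 27)^(1/3))/9) - 6*c^2/7 + 128*c/21 - 256/21


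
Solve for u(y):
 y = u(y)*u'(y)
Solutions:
 u(y) = -sqrt(C1 + y^2)
 u(y) = sqrt(C1 + y^2)


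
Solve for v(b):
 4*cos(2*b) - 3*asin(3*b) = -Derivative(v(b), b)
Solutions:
 v(b) = C1 + 3*b*asin(3*b) + sqrt(1 - 9*b^2) - 2*sin(2*b)


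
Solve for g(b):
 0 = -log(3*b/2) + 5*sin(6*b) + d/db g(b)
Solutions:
 g(b) = C1 + b*log(b) - b - b*log(2) + b*log(3) + 5*cos(6*b)/6


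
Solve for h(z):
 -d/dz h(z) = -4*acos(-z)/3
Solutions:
 h(z) = C1 + 4*z*acos(-z)/3 + 4*sqrt(1 - z^2)/3


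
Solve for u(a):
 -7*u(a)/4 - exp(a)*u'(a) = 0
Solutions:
 u(a) = C1*exp(7*exp(-a)/4)


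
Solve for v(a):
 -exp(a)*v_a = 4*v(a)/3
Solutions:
 v(a) = C1*exp(4*exp(-a)/3)


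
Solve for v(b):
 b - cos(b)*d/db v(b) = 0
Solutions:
 v(b) = C1 + Integral(b/cos(b), b)


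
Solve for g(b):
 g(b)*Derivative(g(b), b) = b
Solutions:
 g(b) = -sqrt(C1 + b^2)
 g(b) = sqrt(C1 + b^2)


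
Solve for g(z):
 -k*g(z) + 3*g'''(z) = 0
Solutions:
 g(z) = C1*exp(3^(2/3)*k^(1/3)*z/3) + C2*exp(k^(1/3)*z*(-3^(2/3) + 3*3^(1/6)*I)/6) + C3*exp(-k^(1/3)*z*(3^(2/3) + 3*3^(1/6)*I)/6)


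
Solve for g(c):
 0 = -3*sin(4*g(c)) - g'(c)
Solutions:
 g(c) = -acos((-C1 - exp(24*c))/(C1 - exp(24*c)))/4 + pi/2
 g(c) = acos((-C1 - exp(24*c))/(C1 - exp(24*c)))/4


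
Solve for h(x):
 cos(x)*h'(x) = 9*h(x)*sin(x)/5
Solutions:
 h(x) = C1/cos(x)^(9/5)


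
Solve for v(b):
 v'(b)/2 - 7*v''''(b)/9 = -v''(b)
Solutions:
 v(b) = C1 + C2*exp(-42^(1/3)*b*(2*42^(1/3)/(sqrt(105) + 21)^(1/3) + (sqrt(105) + 21)^(1/3))/28)*sin(14^(1/3)*3^(1/6)*b*(-3^(2/3)*(sqrt(105) + 21)^(1/3) + 6*14^(1/3)/(sqrt(105) + 21)^(1/3))/28) + C3*exp(-42^(1/3)*b*(2*42^(1/3)/(sqrt(105) + 21)^(1/3) + (sqrt(105) + 21)^(1/3))/28)*cos(14^(1/3)*3^(1/6)*b*(-3^(2/3)*(sqrt(105) + 21)^(1/3) + 6*14^(1/3)/(sqrt(105) + 21)^(1/3))/28) + C4*exp(42^(1/3)*b*(2*42^(1/3)/(sqrt(105) + 21)^(1/3) + (sqrt(105) + 21)^(1/3))/14)


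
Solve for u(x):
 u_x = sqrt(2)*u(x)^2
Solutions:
 u(x) = -1/(C1 + sqrt(2)*x)


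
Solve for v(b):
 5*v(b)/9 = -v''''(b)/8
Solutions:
 v(b) = (C1*sin(10^(1/4)*sqrt(3)*b/3) + C2*cos(10^(1/4)*sqrt(3)*b/3))*exp(-10^(1/4)*sqrt(3)*b/3) + (C3*sin(10^(1/4)*sqrt(3)*b/3) + C4*cos(10^(1/4)*sqrt(3)*b/3))*exp(10^(1/4)*sqrt(3)*b/3)


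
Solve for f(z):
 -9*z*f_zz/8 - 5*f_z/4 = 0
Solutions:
 f(z) = C1 + C2/z^(1/9)


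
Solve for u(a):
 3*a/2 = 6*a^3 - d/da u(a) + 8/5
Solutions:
 u(a) = C1 + 3*a^4/2 - 3*a^2/4 + 8*a/5


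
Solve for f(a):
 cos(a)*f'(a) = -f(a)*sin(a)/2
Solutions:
 f(a) = C1*sqrt(cos(a))


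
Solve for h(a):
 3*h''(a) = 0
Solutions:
 h(a) = C1 + C2*a


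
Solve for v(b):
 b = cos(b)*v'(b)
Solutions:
 v(b) = C1 + Integral(b/cos(b), b)


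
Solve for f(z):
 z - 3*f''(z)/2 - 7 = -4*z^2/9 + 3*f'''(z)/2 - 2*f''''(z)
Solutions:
 f(z) = C1 + C2*z + C3*exp(z*(3 - sqrt(57))/8) + C4*exp(z*(3 + sqrt(57))/8) + 2*z^4/81 + z^3/81 - 160*z^2/81


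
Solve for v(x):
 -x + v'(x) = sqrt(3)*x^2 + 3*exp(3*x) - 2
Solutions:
 v(x) = C1 + sqrt(3)*x^3/3 + x^2/2 - 2*x + exp(3*x)


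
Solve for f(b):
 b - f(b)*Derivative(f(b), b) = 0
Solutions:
 f(b) = -sqrt(C1 + b^2)
 f(b) = sqrt(C1 + b^2)


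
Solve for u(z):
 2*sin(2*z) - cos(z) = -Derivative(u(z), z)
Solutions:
 u(z) = C1 + sin(z) + cos(2*z)


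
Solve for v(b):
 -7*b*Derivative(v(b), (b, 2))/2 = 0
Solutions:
 v(b) = C1 + C2*b


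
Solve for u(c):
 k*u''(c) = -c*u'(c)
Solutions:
 u(c) = C1 + C2*sqrt(k)*erf(sqrt(2)*c*sqrt(1/k)/2)


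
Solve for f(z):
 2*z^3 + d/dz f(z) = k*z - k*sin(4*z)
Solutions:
 f(z) = C1 + k*z^2/2 + k*cos(4*z)/4 - z^4/2


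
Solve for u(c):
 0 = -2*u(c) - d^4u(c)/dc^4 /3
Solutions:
 u(c) = (C1*sin(2^(3/4)*3^(1/4)*c/2) + C2*cos(2^(3/4)*3^(1/4)*c/2))*exp(-2^(3/4)*3^(1/4)*c/2) + (C3*sin(2^(3/4)*3^(1/4)*c/2) + C4*cos(2^(3/4)*3^(1/4)*c/2))*exp(2^(3/4)*3^(1/4)*c/2)


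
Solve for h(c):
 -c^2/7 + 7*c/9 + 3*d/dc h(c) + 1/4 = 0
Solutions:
 h(c) = C1 + c^3/63 - 7*c^2/54 - c/12


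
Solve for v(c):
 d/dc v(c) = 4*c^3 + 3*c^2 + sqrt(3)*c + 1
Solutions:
 v(c) = C1 + c^4 + c^3 + sqrt(3)*c^2/2 + c


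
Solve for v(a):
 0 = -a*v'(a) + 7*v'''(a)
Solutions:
 v(a) = C1 + Integral(C2*airyai(7^(2/3)*a/7) + C3*airybi(7^(2/3)*a/7), a)


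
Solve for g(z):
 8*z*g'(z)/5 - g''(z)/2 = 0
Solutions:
 g(z) = C1 + C2*erfi(2*sqrt(10)*z/5)


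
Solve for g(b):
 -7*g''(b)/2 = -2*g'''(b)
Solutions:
 g(b) = C1 + C2*b + C3*exp(7*b/4)


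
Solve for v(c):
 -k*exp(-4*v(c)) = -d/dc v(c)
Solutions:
 v(c) = log(-I*(C1 + 4*c*k)^(1/4))
 v(c) = log(I*(C1 + 4*c*k)^(1/4))
 v(c) = log(-(C1 + 4*c*k)^(1/4))
 v(c) = log(C1 + 4*c*k)/4


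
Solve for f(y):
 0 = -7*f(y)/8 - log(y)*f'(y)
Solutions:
 f(y) = C1*exp(-7*li(y)/8)


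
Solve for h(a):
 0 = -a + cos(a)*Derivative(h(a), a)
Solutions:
 h(a) = C1 + Integral(a/cos(a), a)


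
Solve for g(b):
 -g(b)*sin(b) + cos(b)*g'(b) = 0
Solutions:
 g(b) = C1/cos(b)


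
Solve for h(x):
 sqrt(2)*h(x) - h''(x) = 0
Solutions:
 h(x) = C1*exp(-2^(1/4)*x) + C2*exp(2^(1/4)*x)


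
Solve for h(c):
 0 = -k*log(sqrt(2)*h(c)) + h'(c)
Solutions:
 Integral(1/(2*log(_y) + log(2)), (_y, h(c))) = C1 + c*k/2


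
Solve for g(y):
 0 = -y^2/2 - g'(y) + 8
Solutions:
 g(y) = C1 - y^3/6 + 8*y


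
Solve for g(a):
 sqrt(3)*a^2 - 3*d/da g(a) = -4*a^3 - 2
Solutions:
 g(a) = C1 + a^4/3 + sqrt(3)*a^3/9 + 2*a/3


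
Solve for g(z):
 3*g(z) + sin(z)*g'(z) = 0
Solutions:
 g(z) = C1*(cos(z) + 1)^(3/2)/(cos(z) - 1)^(3/2)


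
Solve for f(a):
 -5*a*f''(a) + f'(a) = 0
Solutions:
 f(a) = C1 + C2*a^(6/5)


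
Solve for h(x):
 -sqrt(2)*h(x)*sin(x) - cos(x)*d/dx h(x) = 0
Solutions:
 h(x) = C1*cos(x)^(sqrt(2))


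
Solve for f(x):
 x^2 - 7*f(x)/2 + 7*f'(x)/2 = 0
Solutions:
 f(x) = C1*exp(x) + 2*x^2/7 + 4*x/7 + 4/7


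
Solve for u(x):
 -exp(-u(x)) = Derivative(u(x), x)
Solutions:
 u(x) = log(C1 - x)


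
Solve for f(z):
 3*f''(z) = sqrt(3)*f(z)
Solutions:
 f(z) = C1*exp(-3^(3/4)*z/3) + C2*exp(3^(3/4)*z/3)


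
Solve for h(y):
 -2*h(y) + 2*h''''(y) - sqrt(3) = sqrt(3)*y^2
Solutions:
 h(y) = C1*exp(-y) + C2*exp(y) + C3*sin(y) + C4*cos(y) - sqrt(3)*y^2/2 - sqrt(3)/2


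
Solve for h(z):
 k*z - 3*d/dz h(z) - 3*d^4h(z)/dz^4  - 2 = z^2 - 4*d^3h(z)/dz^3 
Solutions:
 h(z) = C1 + C2*exp(z*(32*2^(1/3)/(27*sqrt(473) + 601)^(1/3) + 16 + 2^(2/3)*(27*sqrt(473) + 601)^(1/3))/36)*sin(2^(1/3)*sqrt(3)*z*(-2^(1/3)*(27*sqrt(473) + 601)^(1/3) + 32/(27*sqrt(473) + 601)^(1/3))/36) + C3*exp(z*(32*2^(1/3)/(27*sqrt(473) + 601)^(1/3) + 16 + 2^(2/3)*(27*sqrt(473) + 601)^(1/3))/36)*cos(2^(1/3)*sqrt(3)*z*(-2^(1/3)*(27*sqrt(473) + 601)^(1/3) + 32/(27*sqrt(473) + 601)^(1/3))/36) + C4*exp(z*(-2^(2/3)*(27*sqrt(473) + 601)^(1/3) - 32*2^(1/3)/(27*sqrt(473) + 601)^(1/3) + 8)/18) + k*z^2/6 - z^3/9 - 14*z/9


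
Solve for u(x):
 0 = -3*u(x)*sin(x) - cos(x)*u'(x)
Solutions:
 u(x) = C1*cos(x)^3


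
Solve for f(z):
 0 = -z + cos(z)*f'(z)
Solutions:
 f(z) = C1 + Integral(z/cos(z), z)


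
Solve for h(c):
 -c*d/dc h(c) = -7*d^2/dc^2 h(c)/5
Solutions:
 h(c) = C1 + C2*erfi(sqrt(70)*c/14)


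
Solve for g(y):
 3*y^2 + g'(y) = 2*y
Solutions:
 g(y) = C1 - y^3 + y^2


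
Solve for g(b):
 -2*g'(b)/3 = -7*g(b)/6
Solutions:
 g(b) = C1*exp(7*b/4)


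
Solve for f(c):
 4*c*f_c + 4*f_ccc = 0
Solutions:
 f(c) = C1 + Integral(C2*airyai(-c) + C3*airybi(-c), c)


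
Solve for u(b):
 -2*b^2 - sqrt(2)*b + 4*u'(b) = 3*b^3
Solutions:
 u(b) = C1 + 3*b^4/16 + b^3/6 + sqrt(2)*b^2/8


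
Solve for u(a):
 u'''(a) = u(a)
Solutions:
 u(a) = C3*exp(a) + (C1*sin(sqrt(3)*a/2) + C2*cos(sqrt(3)*a/2))*exp(-a/2)


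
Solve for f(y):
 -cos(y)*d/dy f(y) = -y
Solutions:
 f(y) = C1 + Integral(y/cos(y), y)


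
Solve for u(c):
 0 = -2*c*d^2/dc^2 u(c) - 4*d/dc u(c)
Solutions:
 u(c) = C1 + C2/c


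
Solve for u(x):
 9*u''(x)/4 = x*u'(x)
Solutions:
 u(x) = C1 + C2*erfi(sqrt(2)*x/3)


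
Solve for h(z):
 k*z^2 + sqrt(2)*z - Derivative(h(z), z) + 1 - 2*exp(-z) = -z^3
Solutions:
 h(z) = C1 + k*z^3/3 + z^4/4 + sqrt(2)*z^2/2 + z + 2*exp(-z)


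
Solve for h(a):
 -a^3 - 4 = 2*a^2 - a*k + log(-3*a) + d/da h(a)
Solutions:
 h(a) = C1 - a^4/4 - 2*a^3/3 + a^2*k/2 - a*log(-a) + a*(-3 - log(3))


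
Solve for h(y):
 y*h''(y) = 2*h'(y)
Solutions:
 h(y) = C1 + C2*y^3


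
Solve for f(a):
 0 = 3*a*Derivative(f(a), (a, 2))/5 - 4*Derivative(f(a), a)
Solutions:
 f(a) = C1 + C2*a^(23/3)


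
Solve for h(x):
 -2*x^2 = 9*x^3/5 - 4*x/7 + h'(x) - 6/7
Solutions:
 h(x) = C1 - 9*x^4/20 - 2*x^3/3 + 2*x^2/7 + 6*x/7


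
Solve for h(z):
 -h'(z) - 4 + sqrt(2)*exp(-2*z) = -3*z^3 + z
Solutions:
 h(z) = C1 + 3*z^4/4 - z^2/2 - 4*z - sqrt(2)*exp(-2*z)/2


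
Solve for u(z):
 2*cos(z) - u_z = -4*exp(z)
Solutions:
 u(z) = C1 + 4*exp(z) + 2*sin(z)


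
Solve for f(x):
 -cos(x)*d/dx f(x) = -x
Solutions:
 f(x) = C1 + Integral(x/cos(x), x)


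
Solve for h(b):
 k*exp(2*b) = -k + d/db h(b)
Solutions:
 h(b) = C1 + b*k + k*exp(2*b)/2


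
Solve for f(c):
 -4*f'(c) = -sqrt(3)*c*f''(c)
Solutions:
 f(c) = C1 + C2*c^(1 + 4*sqrt(3)/3)


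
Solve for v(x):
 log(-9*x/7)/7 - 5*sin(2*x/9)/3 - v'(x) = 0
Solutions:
 v(x) = C1 + x*log(-x)/7 - x*log(7)/7 - x/7 + 2*x*log(3)/7 + 15*cos(2*x/9)/2


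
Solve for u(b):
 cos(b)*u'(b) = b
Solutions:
 u(b) = C1 + Integral(b/cos(b), b)


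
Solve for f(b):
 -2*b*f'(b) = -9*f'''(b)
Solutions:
 f(b) = C1 + Integral(C2*airyai(6^(1/3)*b/3) + C3*airybi(6^(1/3)*b/3), b)


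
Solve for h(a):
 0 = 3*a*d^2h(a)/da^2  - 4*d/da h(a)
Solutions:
 h(a) = C1 + C2*a^(7/3)


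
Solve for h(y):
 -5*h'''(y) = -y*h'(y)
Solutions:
 h(y) = C1 + Integral(C2*airyai(5^(2/3)*y/5) + C3*airybi(5^(2/3)*y/5), y)


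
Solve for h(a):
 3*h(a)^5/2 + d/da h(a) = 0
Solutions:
 h(a) = -I*(1/(C1 + 6*a))^(1/4)
 h(a) = I*(1/(C1 + 6*a))^(1/4)
 h(a) = -(1/(C1 + 6*a))^(1/4)
 h(a) = (1/(C1 + 6*a))^(1/4)


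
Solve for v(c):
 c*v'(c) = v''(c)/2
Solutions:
 v(c) = C1 + C2*erfi(c)


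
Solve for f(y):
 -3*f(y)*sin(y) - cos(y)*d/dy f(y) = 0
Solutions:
 f(y) = C1*cos(y)^3


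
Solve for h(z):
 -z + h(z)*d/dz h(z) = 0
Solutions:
 h(z) = -sqrt(C1 + z^2)
 h(z) = sqrt(C1 + z^2)


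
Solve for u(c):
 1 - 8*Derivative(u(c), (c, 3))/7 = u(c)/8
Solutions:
 u(c) = C3*exp(-7^(1/3)*c/4) + (C1*sin(sqrt(3)*7^(1/3)*c/8) + C2*cos(sqrt(3)*7^(1/3)*c/8))*exp(7^(1/3)*c/8) + 8


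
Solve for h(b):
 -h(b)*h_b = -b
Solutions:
 h(b) = -sqrt(C1 + b^2)
 h(b) = sqrt(C1 + b^2)


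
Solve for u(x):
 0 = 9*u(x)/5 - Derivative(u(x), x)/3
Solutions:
 u(x) = C1*exp(27*x/5)


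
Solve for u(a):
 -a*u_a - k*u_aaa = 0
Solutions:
 u(a) = C1 + Integral(C2*airyai(a*(-1/k)^(1/3)) + C3*airybi(a*(-1/k)^(1/3)), a)


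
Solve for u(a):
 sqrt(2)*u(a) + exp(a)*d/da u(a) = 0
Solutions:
 u(a) = C1*exp(sqrt(2)*exp(-a))


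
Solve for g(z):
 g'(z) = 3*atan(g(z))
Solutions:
 Integral(1/atan(_y), (_y, g(z))) = C1 + 3*z


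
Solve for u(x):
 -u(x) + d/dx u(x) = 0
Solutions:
 u(x) = C1*exp(x)


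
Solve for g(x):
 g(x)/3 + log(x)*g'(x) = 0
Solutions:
 g(x) = C1*exp(-li(x)/3)


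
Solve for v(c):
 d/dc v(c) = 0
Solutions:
 v(c) = C1


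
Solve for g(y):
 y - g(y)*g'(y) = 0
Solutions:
 g(y) = -sqrt(C1 + y^2)
 g(y) = sqrt(C1 + y^2)


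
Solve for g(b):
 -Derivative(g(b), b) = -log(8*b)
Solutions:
 g(b) = C1 + b*log(b) - b + b*log(8)


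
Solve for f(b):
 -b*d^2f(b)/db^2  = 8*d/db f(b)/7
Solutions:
 f(b) = C1 + C2/b^(1/7)


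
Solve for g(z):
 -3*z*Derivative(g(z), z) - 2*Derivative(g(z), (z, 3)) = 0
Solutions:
 g(z) = C1 + Integral(C2*airyai(-2^(2/3)*3^(1/3)*z/2) + C3*airybi(-2^(2/3)*3^(1/3)*z/2), z)


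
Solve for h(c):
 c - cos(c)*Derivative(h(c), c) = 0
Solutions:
 h(c) = C1 + Integral(c/cos(c), c)


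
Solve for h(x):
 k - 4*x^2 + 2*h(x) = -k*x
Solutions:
 h(x) = -k*x/2 - k/2 + 2*x^2


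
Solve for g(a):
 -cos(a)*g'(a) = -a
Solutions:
 g(a) = C1 + Integral(a/cos(a), a)


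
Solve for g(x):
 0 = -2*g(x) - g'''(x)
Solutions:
 g(x) = C3*exp(-2^(1/3)*x) + (C1*sin(2^(1/3)*sqrt(3)*x/2) + C2*cos(2^(1/3)*sqrt(3)*x/2))*exp(2^(1/3)*x/2)


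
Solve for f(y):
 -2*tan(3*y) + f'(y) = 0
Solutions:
 f(y) = C1 - 2*log(cos(3*y))/3


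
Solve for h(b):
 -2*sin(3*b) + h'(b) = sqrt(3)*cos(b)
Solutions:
 h(b) = C1 + sqrt(3)*sin(b) - 2*cos(3*b)/3


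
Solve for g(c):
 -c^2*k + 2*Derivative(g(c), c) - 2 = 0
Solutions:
 g(c) = C1 + c^3*k/6 + c


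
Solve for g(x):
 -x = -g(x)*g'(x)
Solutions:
 g(x) = -sqrt(C1 + x^2)
 g(x) = sqrt(C1 + x^2)


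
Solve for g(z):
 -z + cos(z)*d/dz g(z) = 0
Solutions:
 g(z) = C1 + Integral(z/cos(z), z)


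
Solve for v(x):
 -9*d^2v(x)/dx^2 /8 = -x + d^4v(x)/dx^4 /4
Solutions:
 v(x) = C1 + C2*x + C3*sin(3*sqrt(2)*x/2) + C4*cos(3*sqrt(2)*x/2) + 4*x^3/27


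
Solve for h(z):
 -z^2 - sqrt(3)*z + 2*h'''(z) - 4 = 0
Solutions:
 h(z) = C1 + C2*z + C3*z^2 + z^5/120 + sqrt(3)*z^4/48 + z^3/3


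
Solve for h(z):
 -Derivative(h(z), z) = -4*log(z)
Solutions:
 h(z) = C1 + 4*z*log(z) - 4*z


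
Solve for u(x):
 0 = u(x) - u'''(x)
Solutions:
 u(x) = C3*exp(x) + (C1*sin(sqrt(3)*x/2) + C2*cos(sqrt(3)*x/2))*exp(-x/2)


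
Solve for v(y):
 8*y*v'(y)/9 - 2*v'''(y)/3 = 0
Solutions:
 v(y) = C1 + Integral(C2*airyai(6^(2/3)*y/3) + C3*airybi(6^(2/3)*y/3), y)


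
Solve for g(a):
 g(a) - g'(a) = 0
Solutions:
 g(a) = C1*exp(a)


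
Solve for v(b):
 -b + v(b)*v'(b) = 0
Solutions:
 v(b) = -sqrt(C1 + b^2)
 v(b) = sqrt(C1 + b^2)


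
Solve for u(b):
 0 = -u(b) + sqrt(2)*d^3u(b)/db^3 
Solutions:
 u(b) = C3*exp(2^(5/6)*b/2) + (C1*sin(2^(5/6)*sqrt(3)*b/4) + C2*cos(2^(5/6)*sqrt(3)*b/4))*exp(-2^(5/6)*b/4)


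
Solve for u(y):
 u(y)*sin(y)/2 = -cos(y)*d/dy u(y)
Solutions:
 u(y) = C1*sqrt(cos(y))


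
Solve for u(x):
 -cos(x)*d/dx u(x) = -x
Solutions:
 u(x) = C1 + Integral(x/cos(x), x)


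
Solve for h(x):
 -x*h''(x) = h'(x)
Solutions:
 h(x) = C1 + C2*log(x)


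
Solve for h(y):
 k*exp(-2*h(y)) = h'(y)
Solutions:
 h(y) = log(-sqrt(C1 + 2*k*y))
 h(y) = log(C1 + 2*k*y)/2


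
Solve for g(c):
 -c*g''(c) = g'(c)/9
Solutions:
 g(c) = C1 + C2*c^(8/9)


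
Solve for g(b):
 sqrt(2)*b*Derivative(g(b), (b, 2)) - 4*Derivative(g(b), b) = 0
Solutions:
 g(b) = C1 + C2*b^(1 + 2*sqrt(2))


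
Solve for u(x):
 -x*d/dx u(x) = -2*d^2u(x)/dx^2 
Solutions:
 u(x) = C1 + C2*erfi(x/2)


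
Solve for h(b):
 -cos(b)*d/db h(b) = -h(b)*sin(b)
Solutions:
 h(b) = C1/cos(b)


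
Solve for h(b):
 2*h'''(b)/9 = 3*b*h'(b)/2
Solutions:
 h(b) = C1 + Integral(C2*airyai(3*2^(1/3)*b/2) + C3*airybi(3*2^(1/3)*b/2), b)


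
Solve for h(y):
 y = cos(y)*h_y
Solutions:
 h(y) = C1 + Integral(y/cos(y), y)


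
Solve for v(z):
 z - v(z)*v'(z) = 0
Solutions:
 v(z) = -sqrt(C1 + z^2)
 v(z) = sqrt(C1 + z^2)


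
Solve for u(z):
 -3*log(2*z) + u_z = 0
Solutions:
 u(z) = C1 + 3*z*log(z) - 3*z + z*log(8)


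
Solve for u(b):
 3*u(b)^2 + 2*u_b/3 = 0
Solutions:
 u(b) = 2/(C1 + 9*b)


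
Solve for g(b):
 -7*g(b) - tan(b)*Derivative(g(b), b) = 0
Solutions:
 g(b) = C1/sin(b)^7


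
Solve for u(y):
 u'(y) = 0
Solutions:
 u(y) = C1


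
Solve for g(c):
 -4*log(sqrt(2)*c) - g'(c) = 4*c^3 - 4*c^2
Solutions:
 g(c) = C1 - c^4 + 4*c^3/3 - 4*c*log(c) - c*log(4) + 4*c


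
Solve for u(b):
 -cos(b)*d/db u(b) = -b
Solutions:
 u(b) = C1 + Integral(b/cos(b), b)


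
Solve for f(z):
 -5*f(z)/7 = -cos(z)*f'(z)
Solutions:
 f(z) = C1*(sin(z) + 1)^(5/14)/(sin(z) - 1)^(5/14)


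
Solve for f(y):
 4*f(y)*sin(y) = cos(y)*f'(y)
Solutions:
 f(y) = C1/cos(y)^4


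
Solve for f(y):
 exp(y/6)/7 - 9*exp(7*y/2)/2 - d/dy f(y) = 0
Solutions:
 f(y) = C1 + 6*exp(y/6)/7 - 9*exp(7*y/2)/7


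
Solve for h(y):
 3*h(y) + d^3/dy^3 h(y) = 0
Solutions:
 h(y) = C3*exp(-3^(1/3)*y) + (C1*sin(3^(5/6)*y/2) + C2*cos(3^(5/6)*y/2))*exp(3^(1/3)*y/2)


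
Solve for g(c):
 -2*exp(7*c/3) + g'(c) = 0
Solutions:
 g(c) = C1 + 6*exp(7*c/3)/7


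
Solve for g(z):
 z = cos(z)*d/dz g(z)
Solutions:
 g(z) = C1 + Integral(z/cos(z), z)


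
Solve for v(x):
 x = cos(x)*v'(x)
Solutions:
 v(x) = C1 + Integral(x/cos(x), x)


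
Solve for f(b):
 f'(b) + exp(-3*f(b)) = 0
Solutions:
 f(b) = log(C1 - 3*b)/3
 f(b) = log((-3^(1/3) - 3^(5/6)*I)*(C1 - b)^(1/3)/2)
 f(b) = log((-3^(1/3) + 3^(5/6)*I)*(C1 - b)^(1/3)/2)


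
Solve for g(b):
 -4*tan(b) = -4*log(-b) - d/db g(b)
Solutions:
 g(b) = C1 - 4*b*log(-b) + 4*b - 4*log(cos(b))


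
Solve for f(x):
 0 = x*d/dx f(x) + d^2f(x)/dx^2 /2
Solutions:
 f(x) = C1 + C2*erf(x)


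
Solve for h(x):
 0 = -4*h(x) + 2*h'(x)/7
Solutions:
 h(x) = C1*exp(14*x)


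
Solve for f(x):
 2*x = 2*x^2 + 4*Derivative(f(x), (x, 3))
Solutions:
 f(x) = C1 + C2*x + C3*x^2 - x^5/120 + x^4/48


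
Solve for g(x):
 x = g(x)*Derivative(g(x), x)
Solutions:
 g(x) = -sqrt(C1 + x^2)
 g(x) = sqrt(C1 + x^2)


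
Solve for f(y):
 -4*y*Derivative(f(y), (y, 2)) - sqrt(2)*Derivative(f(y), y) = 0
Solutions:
 f(y) = C1 + C2*y^(1 - sqrt(2)/4)


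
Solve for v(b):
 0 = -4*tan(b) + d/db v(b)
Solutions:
 v(b) = C1 - 4*log(cos(b))


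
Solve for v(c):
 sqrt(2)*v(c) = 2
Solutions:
 v(c) = sqrt(2)


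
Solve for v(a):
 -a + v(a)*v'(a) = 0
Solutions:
 v(a) = -sqrt(C1 + a^2)
 v(a) = sqrt(C1 + a^2)


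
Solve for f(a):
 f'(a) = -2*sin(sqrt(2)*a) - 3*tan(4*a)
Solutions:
 f(a) = C1 + 3*log(cos(4*a))/4 + sqrt(2)*cos(sqrt(2)*a)


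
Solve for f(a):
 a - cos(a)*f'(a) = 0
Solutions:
 f(a) = C1 + Integral(a/cos(a), a)


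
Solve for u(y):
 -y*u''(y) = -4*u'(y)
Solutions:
 u(y) = C1 + C2*y^5


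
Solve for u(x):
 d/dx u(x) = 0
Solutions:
 u(x) = C1


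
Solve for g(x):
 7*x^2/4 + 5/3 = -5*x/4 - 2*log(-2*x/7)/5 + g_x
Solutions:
 g(x) = C1 + 7*x^3/12 + 5*x^2/8 + 2*x*log(-x)/5 + x*(-6*log(7) + 6*log(2) + 19)/15


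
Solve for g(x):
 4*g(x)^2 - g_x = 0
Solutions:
 g(x) = -1/(C1 + 4*x)


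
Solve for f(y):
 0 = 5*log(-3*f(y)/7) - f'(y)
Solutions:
 -Integral(1/(log(-_y) - log(7) + log(3)), (_y, f(y)))/5 = C1 - y


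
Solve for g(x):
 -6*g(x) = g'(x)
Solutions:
 g(x) = C1*exp(-6*x)


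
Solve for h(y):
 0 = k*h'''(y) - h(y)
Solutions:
 h(y) = C1*exp(y*(1/k)^(1/3)) + C2*exp(y*(-1 + sqrt(3)*I)*(1/k)^(1/3)/2) + C3*exp(-y*(1 + sqrt(3)*I)*(1/k)^(1/3)/2)


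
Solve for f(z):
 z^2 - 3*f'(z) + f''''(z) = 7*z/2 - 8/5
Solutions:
 f(z) = C1 + C4*exp(3^(1/3)*z) + z^3/9 - 7*z^2/12 + 8*z/15 + (C2*sin(3^(5/6)*z/2) + C3*cos(3^(5/6)*z/2))*exp(-3^(1/3)*z/2)


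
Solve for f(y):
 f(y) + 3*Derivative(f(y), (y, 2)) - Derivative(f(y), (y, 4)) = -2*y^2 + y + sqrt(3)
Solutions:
 f(y) = C1*exp(-sqrt(2)*y*sqrt(3 + sqrt(13))/2) + C2*exp(sqrt(2)*y*sqrt(3 + sqrt(13))/2) + C3*sin(sqrt(2)*y*sqrt(-3 + sqrt(13))/2) + C4*cos(sqrt(2)*y*sqrt(-3 + sqrt(13))/2) - 2*y^2 + y + sqrt(3) + 12


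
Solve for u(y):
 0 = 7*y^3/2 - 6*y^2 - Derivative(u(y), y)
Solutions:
 u(y) = C1 + 7*y^4/8 - 2*y^3


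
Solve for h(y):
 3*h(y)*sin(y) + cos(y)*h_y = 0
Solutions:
 h(y) = C1*cos(y)^3


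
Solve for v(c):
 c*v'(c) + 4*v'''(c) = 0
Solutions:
 v(c) = C1 + Integral(C2*airyai(-2^(1/3)*c/2) + C3*airybi(-2^(1/3)*c/2), c)


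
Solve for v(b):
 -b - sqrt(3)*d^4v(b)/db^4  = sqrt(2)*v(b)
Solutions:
 v(b) = -sqrt(2)*b/2 + (C1*sin(2^(5/8)*3^(7/8)*b/6) + C2*cos(2^(5/8)*3^(7/8)*b/6))*exp(-2^(5/8)*3^(7/8)*b/6) + (C3*sin(2^(5/8)*3^(7/8)*b/6) + C4*cos(2^(5/8)*3^(7/8)*b/6))*exp(2^(5/8)*3^(7/8)*b/6)


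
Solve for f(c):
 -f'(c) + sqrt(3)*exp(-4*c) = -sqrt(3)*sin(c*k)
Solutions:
 f(c) = C1 - sqrt(3)*exp(-4*c)/4 - sqrt(3)*cos(c*k)/k


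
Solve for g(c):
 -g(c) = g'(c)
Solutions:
 g(c) = C1*exp(-c)


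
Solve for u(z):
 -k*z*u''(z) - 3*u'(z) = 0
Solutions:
 u(z) = C1 + z^(((re(k) - 3)*re(k) + im(k)^2)/(re(k)^2 + im(k)^2))*(C2*sin(3*log(z)*Abs(im(k))/(re(k)^2 + im(k)^2)) + C3*cos(3*log(z)*im(k)/(re(k)^2 + im(k)^2)))


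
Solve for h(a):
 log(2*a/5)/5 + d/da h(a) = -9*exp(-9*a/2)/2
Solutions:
 h(a) = C1 - a*log(a)/5 + a*(-log(2) + 1 + log(5))/5 + exp(-9*a/2)


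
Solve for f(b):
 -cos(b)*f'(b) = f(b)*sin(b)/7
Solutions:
 f(b) = C1*cos(b)^(1/7)


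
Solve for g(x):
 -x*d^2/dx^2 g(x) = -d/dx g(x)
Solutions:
 g(x) = C1 + C2*x^2


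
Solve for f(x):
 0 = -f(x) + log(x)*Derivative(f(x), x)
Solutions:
 f(x) = C1*exp(li(x))


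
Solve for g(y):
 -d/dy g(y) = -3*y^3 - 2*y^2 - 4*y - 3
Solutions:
 g(y) = C1 + 3*y^4/4 + 2*y^3/3 + 2*y^2 + 3*y


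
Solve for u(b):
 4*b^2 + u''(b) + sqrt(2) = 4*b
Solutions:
 u(b) = C1 + C2*b - b^4/3 + 2*b^3/3 - sqrt(2)*b^2/2


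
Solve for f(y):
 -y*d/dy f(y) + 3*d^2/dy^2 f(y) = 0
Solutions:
 f(y) = C1 + C2*erfi(sqrt(6)*y/6)


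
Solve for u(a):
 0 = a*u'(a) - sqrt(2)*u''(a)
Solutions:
 u(a) = C1 + C2*erfi(2^(1/4)*a/2)


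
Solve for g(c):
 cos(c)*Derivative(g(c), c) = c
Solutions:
 g(c) = C1 + Integral(c/cos(c), c)


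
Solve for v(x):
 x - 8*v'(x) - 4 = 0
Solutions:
 v(x) = C1 + x^2/16 - x/2


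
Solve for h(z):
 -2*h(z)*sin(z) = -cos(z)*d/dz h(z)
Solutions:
 h(z) = C1/cos(z)^2


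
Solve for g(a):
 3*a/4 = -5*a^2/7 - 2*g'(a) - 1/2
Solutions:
 g(a) = C1 - 5*a^3/42 - 3*a^2/16 - a/4


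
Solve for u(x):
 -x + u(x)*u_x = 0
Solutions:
 u(x) = -sqrt(C1 + x^2)
 u(x) = sqrt(C1 + x^2)


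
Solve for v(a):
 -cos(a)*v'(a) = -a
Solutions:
 v(a) = C1 + Integral(a/cos(a), a)


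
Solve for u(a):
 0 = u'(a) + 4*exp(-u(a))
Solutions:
 u(a) = log(C1 - 4*a)


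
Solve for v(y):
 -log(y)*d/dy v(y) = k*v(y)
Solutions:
 v(y) = C1*exp(-k*li(y))


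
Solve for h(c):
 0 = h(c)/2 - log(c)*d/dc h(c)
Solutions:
 h(c) = C1*exp(li(c)/2)


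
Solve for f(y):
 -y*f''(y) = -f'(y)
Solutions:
 f(y) = C1 + C2*y^2


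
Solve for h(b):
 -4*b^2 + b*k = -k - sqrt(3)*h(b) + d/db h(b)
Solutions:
 h(b) = C1*exp(sqrt(3)*b) + 4*sqrt(3)*b^2/3 - sqrt(3)*b*k/3 + 8*b/3 - sqrt(3)*k/3 - k/3 + 8*sqrt(3)/9
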